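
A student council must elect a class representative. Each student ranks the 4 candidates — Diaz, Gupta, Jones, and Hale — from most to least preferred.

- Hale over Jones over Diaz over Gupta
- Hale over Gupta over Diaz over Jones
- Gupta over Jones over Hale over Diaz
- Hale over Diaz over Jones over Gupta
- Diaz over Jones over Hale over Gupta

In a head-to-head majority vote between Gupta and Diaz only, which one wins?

Diaz

Ballots ranking Gupta above Diaz: 2.
Ballots ranking Diaz above Gupta: 3.
Diaz wins the head-to-head, 3–2.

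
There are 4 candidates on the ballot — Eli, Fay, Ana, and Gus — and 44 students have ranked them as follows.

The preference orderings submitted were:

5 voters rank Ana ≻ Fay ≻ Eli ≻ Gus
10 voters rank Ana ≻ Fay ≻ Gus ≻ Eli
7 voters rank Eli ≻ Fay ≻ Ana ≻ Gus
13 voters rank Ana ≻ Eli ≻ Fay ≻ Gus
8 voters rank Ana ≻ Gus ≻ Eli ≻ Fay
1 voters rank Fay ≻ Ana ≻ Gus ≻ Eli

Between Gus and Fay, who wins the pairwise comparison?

Ballots ranking Gus above Fay: 8.
Ballots ranking Fay above Gus: 5+10+7+13+1 = 36.
Fay wins the head-to-head, 36–8.

Fay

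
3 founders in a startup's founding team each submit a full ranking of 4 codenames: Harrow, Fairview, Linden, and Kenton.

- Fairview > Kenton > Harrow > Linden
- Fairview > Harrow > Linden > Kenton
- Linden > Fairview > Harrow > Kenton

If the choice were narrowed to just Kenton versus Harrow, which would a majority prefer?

Harrow

Ballots ranking Kenton above Harrow: 1.
Ballots ranking Harrow above Kenton: 2.
Harrow wins the head-to-head, 2–1.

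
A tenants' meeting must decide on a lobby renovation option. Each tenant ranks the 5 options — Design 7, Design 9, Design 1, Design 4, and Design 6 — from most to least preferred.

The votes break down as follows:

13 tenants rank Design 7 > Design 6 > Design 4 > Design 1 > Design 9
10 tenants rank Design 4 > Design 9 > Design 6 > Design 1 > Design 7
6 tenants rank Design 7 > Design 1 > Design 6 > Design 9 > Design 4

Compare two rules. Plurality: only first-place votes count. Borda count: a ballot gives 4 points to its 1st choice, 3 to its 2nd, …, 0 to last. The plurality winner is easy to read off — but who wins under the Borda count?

Plurality first-place counts: Design 7 19, Design 9 0, Design 1 0, Design 4 10, Design 6 0 → Design 7.
Borda totals: Design 7 76, Design 9 36, Design 1 41, Design 4 66, Design 6 71 → Design 7.

Design 7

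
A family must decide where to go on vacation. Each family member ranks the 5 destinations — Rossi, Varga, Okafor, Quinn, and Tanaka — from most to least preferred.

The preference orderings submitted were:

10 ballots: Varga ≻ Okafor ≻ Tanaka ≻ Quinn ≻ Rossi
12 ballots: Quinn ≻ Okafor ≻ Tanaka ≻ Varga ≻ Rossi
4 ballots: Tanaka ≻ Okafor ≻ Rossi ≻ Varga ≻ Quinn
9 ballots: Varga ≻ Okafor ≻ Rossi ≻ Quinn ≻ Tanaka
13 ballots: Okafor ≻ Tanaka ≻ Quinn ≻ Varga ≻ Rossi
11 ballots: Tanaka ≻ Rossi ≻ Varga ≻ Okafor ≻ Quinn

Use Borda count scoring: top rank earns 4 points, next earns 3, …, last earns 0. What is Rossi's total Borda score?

Borda scores:
  Rossi: 10·0 + 12·0 + 4·2 + 9·2 + 13·0 + 11·3 = 59
  Varga: 10·4 + 12·1 + 4·1 + 9·4 + 13·1 + 11·2 = 127
  Okafor: 10·3 + 12·3 + 4·3 + 9·3 + 13·4 + 11·1 = 168
  Quinn: 10·1 + 12·4 + 4·0 + 9·1 + 13·2 + 11·0 = 93
  Tanaka: 10·2 + 12·2 + 4·4 + 9·0 + 13·3 + 11·4 = 143

59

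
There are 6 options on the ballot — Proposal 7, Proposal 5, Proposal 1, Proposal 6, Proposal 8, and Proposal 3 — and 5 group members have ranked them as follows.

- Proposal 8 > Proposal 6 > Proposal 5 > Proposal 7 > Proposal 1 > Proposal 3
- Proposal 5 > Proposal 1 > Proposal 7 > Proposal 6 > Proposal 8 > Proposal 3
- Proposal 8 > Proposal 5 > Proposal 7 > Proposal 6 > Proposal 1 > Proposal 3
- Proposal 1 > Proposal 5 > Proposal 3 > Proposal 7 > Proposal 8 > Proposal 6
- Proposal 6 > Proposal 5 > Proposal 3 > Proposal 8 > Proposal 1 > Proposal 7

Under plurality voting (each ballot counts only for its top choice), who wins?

Proposal 8

First-place vote totals:
  Proposal 7: 0
  Proposal 5: 1
  Proposal 1: 1
  Proposal 6: 1
  Proposal 8: 2
  Proposal 3: 0
Proposal 8 has the most first-place votes.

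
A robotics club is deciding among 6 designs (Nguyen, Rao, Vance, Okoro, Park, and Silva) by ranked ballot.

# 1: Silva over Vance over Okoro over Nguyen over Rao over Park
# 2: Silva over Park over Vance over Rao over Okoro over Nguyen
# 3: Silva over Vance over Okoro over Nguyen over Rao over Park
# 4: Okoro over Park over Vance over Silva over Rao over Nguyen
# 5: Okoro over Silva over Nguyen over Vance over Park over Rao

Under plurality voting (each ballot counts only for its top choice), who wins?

First-place vote totals:
  Nguyen: 0
  Rao: 0
  Vance: 0
  Okoro: 2
  Park: 0
  Silva: 3
Silva has the most first-place votes.

Silva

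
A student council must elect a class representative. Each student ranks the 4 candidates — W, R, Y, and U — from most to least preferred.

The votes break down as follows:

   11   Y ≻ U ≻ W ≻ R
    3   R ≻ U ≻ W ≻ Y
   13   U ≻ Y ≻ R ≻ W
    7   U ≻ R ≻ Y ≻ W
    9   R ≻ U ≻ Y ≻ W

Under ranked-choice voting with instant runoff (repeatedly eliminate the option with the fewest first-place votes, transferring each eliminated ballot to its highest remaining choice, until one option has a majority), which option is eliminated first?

Round 1: U 20, R 12, Y 11, W 0. W has the fewest and is eliminated.
Round 2: U 20, R 12, Y 11. Y has the fewest and is eliminated.
Round 3: U 31, R 12. U has a majority.

W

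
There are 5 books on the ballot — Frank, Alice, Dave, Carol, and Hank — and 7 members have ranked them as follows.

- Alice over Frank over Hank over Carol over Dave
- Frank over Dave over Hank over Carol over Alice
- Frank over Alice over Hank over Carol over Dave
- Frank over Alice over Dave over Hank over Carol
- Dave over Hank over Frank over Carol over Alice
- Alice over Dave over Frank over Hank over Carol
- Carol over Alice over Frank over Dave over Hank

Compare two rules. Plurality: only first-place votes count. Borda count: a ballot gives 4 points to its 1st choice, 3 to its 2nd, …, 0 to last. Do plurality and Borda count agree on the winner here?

Plurality first-place counts: Frank 3, Alice 2, Dave 1, Carol 1, Hank 0 → Frank.
Borda totals: Frank 21, Alice 17, Dave 13, Carol 8, Hank 11 → Frank.
The two rules agree on Frank.

Yes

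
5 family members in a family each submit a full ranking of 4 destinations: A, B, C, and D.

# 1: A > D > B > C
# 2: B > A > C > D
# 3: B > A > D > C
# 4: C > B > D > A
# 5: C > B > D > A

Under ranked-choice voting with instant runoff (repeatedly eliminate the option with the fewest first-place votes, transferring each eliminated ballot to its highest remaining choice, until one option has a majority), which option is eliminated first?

D

Round 1: B 2, C 2, A 1, D 0. D has the fewest and is eliminated.
Round 2: B 2, C 2, A 1. A has the fewest and is eliminated.
Round 3: B 3, C 2. B has a majority.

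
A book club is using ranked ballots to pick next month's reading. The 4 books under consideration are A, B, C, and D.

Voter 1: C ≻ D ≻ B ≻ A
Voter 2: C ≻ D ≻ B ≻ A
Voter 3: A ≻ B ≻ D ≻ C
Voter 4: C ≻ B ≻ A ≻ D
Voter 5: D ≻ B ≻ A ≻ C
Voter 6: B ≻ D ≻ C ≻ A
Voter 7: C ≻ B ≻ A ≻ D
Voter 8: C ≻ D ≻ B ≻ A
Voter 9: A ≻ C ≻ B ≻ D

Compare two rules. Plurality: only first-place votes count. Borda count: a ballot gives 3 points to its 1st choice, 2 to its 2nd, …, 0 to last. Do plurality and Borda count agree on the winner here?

Yes

Plurality first-place counts: A 2, B 1, C 5, D 1 → C.
Borda totals: A 9, B 15, C 18, D 12 → C.
The two rules agree on C.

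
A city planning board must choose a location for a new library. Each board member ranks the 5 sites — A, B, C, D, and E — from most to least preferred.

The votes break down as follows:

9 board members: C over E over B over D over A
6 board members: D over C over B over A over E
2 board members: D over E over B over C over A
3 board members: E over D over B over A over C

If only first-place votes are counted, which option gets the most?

First-place vote totals:
  A: 0
  B: 0
  C: 9
  D: 8
  E: 3
C has the most first-place votes.

C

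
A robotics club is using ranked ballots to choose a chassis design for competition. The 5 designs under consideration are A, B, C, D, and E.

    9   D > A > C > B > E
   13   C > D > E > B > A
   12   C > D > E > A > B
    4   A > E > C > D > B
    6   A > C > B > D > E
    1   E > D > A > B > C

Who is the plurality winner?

First-place vote totals:
  A: 10
  B: 0
  C: 25
  D: 9
  E: 1
C has the most first-place votes.

C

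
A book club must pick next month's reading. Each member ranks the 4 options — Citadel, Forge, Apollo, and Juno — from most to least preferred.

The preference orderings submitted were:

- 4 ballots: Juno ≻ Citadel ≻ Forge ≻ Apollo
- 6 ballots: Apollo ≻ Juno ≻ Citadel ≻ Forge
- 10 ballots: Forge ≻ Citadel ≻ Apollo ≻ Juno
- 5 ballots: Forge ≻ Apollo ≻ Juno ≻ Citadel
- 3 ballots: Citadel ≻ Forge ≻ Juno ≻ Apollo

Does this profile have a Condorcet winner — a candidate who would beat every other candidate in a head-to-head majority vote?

Head-to-head results (28 voters total):
Citadel vs Forge: Forge wins 15–13.
Citadel vs Apollo: Citadel wins 17–11.
Citadel vs Juno: Juno wins 15–13.
Forge vs Apollo: Forge wins 22–6.
Forge vs Juno: Forge wins 18–10.
Apollo vs Juno: Apollo wins 21–7.
Forge beats each rival — Citadel (15–13), Apollo (22–6), Juno (18–10) — so Forge is the Condorcet winner.

Yes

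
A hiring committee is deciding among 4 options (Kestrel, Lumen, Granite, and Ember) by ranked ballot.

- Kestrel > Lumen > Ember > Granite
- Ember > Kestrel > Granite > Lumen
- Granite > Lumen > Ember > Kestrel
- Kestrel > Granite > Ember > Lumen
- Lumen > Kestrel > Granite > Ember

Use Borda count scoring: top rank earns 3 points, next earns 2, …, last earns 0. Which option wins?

Borda scores:
  Kestrel: 3 + 2 + 0 + 3 + 2 = 10
  Lumen: 2 + 0 + 2 + 0 + 3 = 7
  Granite: 0 + 1 + 3 + 2 + 1 = 7
  Ember: 1 + 3 + 1 + 1 + 0 = 6
Kestrel has the highest total.

Kestrel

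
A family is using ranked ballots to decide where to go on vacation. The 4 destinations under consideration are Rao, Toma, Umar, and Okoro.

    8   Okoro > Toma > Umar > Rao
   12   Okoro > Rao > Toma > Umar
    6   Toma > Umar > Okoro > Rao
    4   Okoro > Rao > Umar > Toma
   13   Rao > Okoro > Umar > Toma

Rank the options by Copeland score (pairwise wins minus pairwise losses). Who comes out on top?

Pairwise results:
  Rao vs Toma: Rao wins 29–14.
  Rao vs Umar: Rao wins 29–14.
  Rao vs Okoro: Okoro wins 30–13.
  Toma vs Umar: Toma wins 26–17.
  Toma vs Okoro: Okoro wins 37–6.
  Umar vs Okoro: Okoro wins 37–6.
Copeland scores (wins − losses):
  Rao: 2 − 1 = 1
  Toma: 1 − 2 = -1
  Umar: 0 − 3 = -3
  Okoro: 3 − 0 = 3
Okoro has the best Copeland score.

Okoro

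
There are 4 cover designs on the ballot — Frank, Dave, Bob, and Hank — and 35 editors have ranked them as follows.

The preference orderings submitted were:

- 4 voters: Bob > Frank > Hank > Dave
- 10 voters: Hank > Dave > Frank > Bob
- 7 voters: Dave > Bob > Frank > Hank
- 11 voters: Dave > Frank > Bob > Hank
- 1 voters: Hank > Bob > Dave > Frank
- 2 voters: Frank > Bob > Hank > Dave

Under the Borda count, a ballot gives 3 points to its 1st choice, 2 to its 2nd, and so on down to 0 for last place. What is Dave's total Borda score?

75

Borda scores:
  Frank: 4·2 + 10·1 + 7·1 + 11·2 + 0 + 2·3 = 53
  Dave: 4·0 + 10·2 + 7·3 + 11·3 + 1 + 2·0 = 75
  Bob: 4·3 + 10·0 + 7·2 + 11·1 + 2 + 2·2 = 43
  Hank: 4·1 + 10·3 + 7·0 + 11·0 + 3 + 2·1 = 39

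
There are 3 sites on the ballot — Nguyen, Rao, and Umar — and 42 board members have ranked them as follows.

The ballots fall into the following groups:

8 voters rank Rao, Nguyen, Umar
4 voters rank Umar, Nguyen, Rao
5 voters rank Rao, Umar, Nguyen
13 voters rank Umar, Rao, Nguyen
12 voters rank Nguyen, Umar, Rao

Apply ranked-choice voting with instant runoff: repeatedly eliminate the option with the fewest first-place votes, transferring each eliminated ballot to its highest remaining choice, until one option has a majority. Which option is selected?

Umar

Round 1: Umar 17, Rao 13, Nguyen 12. Nguyen has the fewest and is eliminated.
Round 2: Umar 29, Rao 13. Umar has a majority.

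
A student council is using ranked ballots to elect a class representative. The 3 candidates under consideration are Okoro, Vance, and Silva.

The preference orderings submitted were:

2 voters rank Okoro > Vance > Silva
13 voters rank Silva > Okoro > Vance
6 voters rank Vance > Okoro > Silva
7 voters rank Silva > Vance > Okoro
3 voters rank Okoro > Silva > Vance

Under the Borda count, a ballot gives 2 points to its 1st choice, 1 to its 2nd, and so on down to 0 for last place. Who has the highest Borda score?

Borda scores:
  Okoro: 2·2 + 13·1 + 6·1 + 7·0 + 3·2 = 29
  Vance: 2·1 + 13·0 + 6·2 + 7·1 + 3·0 = 21
  Silva: 2·0 + 13·2 + 6·0 + 7·2 + 3·1 = 43
Silva has the highest total.

Silva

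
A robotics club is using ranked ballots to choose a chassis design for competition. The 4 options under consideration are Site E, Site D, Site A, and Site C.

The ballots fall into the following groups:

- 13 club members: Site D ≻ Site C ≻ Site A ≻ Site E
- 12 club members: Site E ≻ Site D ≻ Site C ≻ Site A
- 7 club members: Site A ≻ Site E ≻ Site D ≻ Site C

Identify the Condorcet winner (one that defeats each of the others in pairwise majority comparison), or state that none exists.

No Condorcet winner

Head-to-head results (32 voters total):
Site E vs Site D: Site E wins 19–13.
Site E vs Site A: Site A wins 20–12.
Site E vs Site C: Site E wins 19–13.
Site D vs Site A: Site D wins 25–7.
Site D vs Site C: Site D wins 32–0.
Site A vs Site C: Site C wins 25–7.
No candidate beats all others: Site E beats Site D beats Site A beats Site E, a majority cycle.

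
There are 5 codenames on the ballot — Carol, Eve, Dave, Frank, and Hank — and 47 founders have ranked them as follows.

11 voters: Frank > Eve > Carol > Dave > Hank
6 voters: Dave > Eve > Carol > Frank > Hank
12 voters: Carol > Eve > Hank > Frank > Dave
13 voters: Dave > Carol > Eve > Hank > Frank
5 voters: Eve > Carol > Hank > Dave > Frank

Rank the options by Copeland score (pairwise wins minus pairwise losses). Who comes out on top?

Pairwise results:
  Carol vs Eve: Carol wins 25–22.
  Carol vs Dave: Carol wins 28–19.
  Carol vs Frank: Carol wins 36–11.
  Carol vs Hank: Carol wins 47–0.
  Eve vs Dave: Eve wins 28–19.
  Eve vs Frank: Eve wins 36–11.
  Eve vs Hank: Eve wins 47–0.
  Dave vs Frank: Dave wins 24–23.
  Dave vs Hank: Dave wins 30–17.
  Frank vs Hank: Hank wins 30–17.
Copeland scores (wins − losses):
  Carol: 4 − 0 = 4
  Eve: 3 − 1 = 2
  Dave: 2 − 2 = 0
  Frank: 0 − 4 = -4
  Hank: 1 − 3 = -2
Carol has the best Copeland score.

Carol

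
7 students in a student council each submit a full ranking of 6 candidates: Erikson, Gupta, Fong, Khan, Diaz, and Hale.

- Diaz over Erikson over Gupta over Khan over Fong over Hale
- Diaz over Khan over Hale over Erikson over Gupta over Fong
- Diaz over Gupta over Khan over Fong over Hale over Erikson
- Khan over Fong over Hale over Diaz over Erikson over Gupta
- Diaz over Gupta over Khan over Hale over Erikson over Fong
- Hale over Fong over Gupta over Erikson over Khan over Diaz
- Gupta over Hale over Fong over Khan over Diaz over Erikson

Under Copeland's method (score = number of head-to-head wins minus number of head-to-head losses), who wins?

Pairwise results:
  Erikson vs Gupta: Gupta wins 4–3.
  Erikson vs Fong: Fong wins 4–3.
  Erikson vs Khan: Khan wins 5–2.
  Erikson vs Diaz: Diaz wins 6–1.
  Erikson vs Hale: Hale wins 6–1.
  Gupta vs Fong: Gupta wins 5–2.
  Gupta vs Khan: Gupta wins 5–2.
  Gupta vs Diaz: Diaz wins 5–2.
  Gupta vs Hale: Gupta wins 4–3.
  Fong vs Khan: Khan wins 5–2.
  Fong vs Diaz: Diaz wins 4–3.
  Fong vs Hale: Hale wins 4–3.
  Khan vs Diaz: Diaz wins 4–3.
  Khan vs Hale: Khan wins 5–2.
  Diaz vs Hale: Diaz wins 4–3.
Copeland scores (wins − losses):
  Erikson: 0 − 5 = -5
  Gupta: 4 − 1 = 3
  Fong: 1 − 4 = -3
  Khan: 3 − 2 = 1
  Diaz: 5 − 0 = 5
  Hale: 2 − 3 = -1
Diaz has the best Copeland score.

Diaz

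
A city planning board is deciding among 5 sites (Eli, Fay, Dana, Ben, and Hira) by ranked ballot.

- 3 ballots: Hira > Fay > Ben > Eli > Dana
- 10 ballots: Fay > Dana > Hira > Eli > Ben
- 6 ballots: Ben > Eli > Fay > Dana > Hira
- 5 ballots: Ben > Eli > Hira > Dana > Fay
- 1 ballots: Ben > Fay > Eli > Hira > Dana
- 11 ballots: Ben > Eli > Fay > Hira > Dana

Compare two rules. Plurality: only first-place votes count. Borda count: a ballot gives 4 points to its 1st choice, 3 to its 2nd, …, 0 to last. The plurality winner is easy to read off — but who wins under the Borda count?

Ben

Plurality first-place counts: Eli 0, Fay 10, Dana 0, Ben 23, Hira 3 → Ben.
Borda totals: Eli 81, Fay 86, Dana 41, Ben 98, Hira 54 → Ben.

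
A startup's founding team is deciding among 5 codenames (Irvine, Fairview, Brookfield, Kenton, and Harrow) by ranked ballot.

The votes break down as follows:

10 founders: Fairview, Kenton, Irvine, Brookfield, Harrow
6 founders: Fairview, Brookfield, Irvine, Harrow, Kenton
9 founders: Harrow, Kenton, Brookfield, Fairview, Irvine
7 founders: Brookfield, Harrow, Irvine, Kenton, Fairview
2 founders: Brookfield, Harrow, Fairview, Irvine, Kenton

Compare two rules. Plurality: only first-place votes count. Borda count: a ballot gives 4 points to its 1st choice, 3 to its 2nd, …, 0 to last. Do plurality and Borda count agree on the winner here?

Plurality first-place counts: Irvine 0, Fairview 16, Brookfield 9, Kenton 0, Harrow 9 → Fairview.
Borda totals: Irvine 48, Fairview 77, Brookfield 82, Kenton 64, Harrow 69 → Brookfield.
The two rules disagree: plurality picks Fairview, Borda picks Brookfield.

No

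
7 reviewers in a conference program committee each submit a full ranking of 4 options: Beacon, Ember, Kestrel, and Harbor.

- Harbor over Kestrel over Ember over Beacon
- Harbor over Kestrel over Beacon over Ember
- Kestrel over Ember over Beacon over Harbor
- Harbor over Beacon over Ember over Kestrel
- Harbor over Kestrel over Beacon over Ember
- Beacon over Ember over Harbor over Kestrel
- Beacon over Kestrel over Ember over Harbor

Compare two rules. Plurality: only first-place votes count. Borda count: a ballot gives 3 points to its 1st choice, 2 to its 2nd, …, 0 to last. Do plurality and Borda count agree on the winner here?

Yes

Plurality first-place counts: Beacon 2, Ember 0, Kestrel 1, Harbor 4 → Harbor.
Borda totals: Beacon 11, Ember 7, Kestrel 11, Harbor 13 → Harbor.
The two rules agree on Harbor.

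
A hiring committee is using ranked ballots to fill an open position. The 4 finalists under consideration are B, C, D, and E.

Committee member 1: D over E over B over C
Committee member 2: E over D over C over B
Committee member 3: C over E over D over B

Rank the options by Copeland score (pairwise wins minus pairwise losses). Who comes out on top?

E

Pairwise results:
  B vs C: C wins 2–1.
  B vs D: D wins 3–0.
  B vs E: E wins 3–0.
  C vs D: D wins 2–1.
  C vs E: E wins 2–1.
  D vs E: E wins 2–1.
Copeland scores (wins − losses):
  B: 0 − 3 = -3
  C: 1 − 2 = -1
  D: 2 − 1 = 1
  E: 3 − 0 = 3
E has the best Copeland score.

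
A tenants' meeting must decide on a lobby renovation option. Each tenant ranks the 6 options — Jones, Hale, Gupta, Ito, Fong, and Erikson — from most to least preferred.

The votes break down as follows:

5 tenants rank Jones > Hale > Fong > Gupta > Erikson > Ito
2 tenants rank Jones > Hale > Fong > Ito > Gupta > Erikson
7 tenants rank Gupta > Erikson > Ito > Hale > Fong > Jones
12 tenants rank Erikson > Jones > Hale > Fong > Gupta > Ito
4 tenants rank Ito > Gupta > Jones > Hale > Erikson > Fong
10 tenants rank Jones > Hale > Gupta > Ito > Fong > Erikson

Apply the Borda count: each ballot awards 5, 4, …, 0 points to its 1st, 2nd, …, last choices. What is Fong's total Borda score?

62

Borda scores:
  Jones: 5·5 + 2·5 + 7·0 + 12·4 + 4·3 + 10·5 = 145
  Hale: 5·4 + 2·4 + 7·2 + 12·3 + 4·2 + 10·4 = 126
  Gupta: 5·2 + 2·1 + 7·5 + 12·1 + 4·4 + 10·3 = 105
  Ito: 5·0 + 2·2 + 7·3 + 12·0 + 4·5 + 10·2 = 65
  Fong: 5·3 + 2·3 + 7·1 + 12·2 + 4·0 + 10·1 = 62
  Erikson: 5·1 + 2·0 + 7·4 + 12·5 + 4·1 + 10·0 = 97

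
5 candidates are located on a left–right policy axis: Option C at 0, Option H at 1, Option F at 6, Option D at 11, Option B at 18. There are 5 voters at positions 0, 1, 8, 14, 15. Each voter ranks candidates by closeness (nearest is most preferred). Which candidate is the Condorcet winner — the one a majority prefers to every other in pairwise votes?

Option F

With single-peaked preferences on a line, the Condorcet winner is the candidate closest to the median voter.
The median voter (position 8) is closest to Option F at 6.
Check: Option F vs Option C — voters closer to Option F: 3 of 5.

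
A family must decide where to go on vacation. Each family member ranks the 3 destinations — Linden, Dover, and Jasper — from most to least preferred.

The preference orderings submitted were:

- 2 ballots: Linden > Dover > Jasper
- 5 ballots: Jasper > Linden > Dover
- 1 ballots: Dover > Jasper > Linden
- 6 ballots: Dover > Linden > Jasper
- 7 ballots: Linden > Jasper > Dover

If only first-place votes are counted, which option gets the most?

First-place vote totals:
  Linden: 9
  Dover: 7
  Jasper: 5
Linden has the most first-place votes.

Linden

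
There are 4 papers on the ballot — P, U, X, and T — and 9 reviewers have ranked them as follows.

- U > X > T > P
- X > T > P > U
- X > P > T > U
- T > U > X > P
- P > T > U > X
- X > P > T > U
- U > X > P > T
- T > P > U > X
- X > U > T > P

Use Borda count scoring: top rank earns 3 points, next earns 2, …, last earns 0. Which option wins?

Borda scores:
  P: 0 + 1 + 2 + 0 + 3 + 2 + 1 + 2 + 0 = 11
  U: 3 + 0 + 0 + 2 + 1 + 0 + 3 + 1 + 2 = 12
  X: 2 + 3 + 3 + 1 + 0 + 3 + 2 + 0 + 3 = 17
  T: 1 + 2 + 1 + 3 + 2 + 1 + 0 + 3 + 1 = 14
X has the highest total.

X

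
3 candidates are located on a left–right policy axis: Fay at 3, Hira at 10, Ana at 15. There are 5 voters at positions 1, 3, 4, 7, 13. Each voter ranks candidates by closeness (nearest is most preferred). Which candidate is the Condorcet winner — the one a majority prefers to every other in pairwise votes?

Fay

With single-peaked preferences on a line, the Condorcet winner is the candidate closest to the median voter.
The median voter (position 4) is closest to Fay at 3.
Check: Fay vs Hira — voters closer to Fay: 3 of 5.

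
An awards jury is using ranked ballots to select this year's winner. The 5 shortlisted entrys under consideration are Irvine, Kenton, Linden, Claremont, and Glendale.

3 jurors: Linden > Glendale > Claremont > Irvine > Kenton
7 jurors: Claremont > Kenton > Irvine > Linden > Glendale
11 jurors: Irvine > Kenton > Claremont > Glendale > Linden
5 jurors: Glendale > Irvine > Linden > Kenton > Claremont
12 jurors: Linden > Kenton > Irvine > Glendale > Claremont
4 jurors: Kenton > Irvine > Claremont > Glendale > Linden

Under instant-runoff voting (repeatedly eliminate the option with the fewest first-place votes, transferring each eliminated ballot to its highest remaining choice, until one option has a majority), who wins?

Irvine

Round 1: Linden 15, Irvine 11, Claremont 7, Glendale 5, Kenton 4. Kenton has the fewest and is eliminated.
Round 2: Irvine 15, Linden 15, Claremont 7, Glendale 5. Glendale has the fewest and is eliminated.
Round 3: Irvine 20, Linden 15, Claremont 7. Claremont has the fewest and is eliminated.
Round 4: Irvine 27, Linden 15. Irvine has a majority.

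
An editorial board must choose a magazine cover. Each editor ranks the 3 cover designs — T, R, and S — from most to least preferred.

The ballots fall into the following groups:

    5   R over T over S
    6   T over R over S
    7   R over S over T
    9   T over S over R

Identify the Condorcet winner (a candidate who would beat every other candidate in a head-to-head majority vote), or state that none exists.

Head-to-head results (27 voters total):
T vs R: T wins 15–12.
T vs S: T wins 20–7.
R vs S: R wins 18–9.
T beats each rival — R (15–12), S (20–7) — so T is the Condorcet winner.

T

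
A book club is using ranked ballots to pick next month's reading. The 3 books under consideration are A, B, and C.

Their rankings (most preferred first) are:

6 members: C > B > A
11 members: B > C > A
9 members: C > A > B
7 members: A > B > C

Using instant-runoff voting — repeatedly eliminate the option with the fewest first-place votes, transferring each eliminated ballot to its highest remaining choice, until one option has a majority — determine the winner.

B

Round 1: C 15, B 11, A 7. A has the fewest and is eliminated.
Round 2: B 18, C 15. B has a majority.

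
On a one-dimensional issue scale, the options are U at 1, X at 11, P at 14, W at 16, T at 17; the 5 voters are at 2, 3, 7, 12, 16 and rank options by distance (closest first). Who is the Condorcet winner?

X

With single-peaked preferences on a line, the Condorcet winner is the candidate closest to the median voter.
The median voter (position 7) is closest to X at 11.
Check: X vs T — voters closer to X: 4 of 5.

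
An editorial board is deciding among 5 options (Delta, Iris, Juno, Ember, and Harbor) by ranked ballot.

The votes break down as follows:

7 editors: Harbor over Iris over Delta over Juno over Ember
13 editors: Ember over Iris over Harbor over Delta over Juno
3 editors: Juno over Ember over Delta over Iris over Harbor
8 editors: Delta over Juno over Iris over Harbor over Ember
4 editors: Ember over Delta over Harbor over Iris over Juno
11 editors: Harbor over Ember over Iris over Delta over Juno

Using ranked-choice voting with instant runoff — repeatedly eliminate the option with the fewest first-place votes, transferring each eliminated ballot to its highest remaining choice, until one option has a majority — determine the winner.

Harbor

Round 1: Harbor 18, Ember 17, Delta 8, Juno 3, Iris 0. Iris has the fewest and is eliminated.
Round 2: Harbor 18, Ember 17, Delta 8, Juno 3. Juno has the fewest and is eliminated.
Round 3: Ember 20, Harbor 18, Delta 8. Delta has the fewest and is eliminated.
Round 4: Harbor 26, Ember 20. Harbor has a majority.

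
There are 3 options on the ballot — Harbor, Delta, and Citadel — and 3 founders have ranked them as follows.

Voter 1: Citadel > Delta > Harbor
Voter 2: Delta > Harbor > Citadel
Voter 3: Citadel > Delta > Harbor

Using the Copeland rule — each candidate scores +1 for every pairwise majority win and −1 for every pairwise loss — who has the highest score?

Pairwise results:
  Harbor vs Delta: Delta wins 3–0.
  Harbor vs Citadel: Citadel wins 2–1.
  Delta vs Citadel: Citadel wins 2–1.
Copeland scores (wins − losses):
  Harbor: 0 − 2 = -2
  Delta: 1 − 1 = 0
  Citadel: 2 − 0 = 2
Citadel has the best Copeland score.

Citadel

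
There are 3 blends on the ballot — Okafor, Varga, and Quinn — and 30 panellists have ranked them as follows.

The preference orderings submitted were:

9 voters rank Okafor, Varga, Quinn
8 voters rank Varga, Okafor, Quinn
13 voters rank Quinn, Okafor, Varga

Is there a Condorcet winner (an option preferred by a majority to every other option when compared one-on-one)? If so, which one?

Okafor

Head-to-head results (30 voters total):
Okafor vs Varga: Okafor wins 22–8.
Okafor vs Quinn: Okafor wins 17–13.
Varga vs Quinn: Varga wins 17–13.
Okafor beats each rival — Varga (22–8), Quinn (17–13) — so Okafor is the Condorcet winner.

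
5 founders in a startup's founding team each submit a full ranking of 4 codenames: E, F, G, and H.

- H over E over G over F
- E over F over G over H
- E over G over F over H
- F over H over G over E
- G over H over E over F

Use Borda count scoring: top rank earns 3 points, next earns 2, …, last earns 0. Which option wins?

E

Borda scores:
  E: 2 + 3 + 3 + 0 + 1 = 9
  F: 0 + 2 + 1 + 3 + 0 = 6
  G: 1 + 1 + 2 + 1 + 3 = 8
  H: 3 + 0 + 0 + 2 + 2 = 7
E has the highest total.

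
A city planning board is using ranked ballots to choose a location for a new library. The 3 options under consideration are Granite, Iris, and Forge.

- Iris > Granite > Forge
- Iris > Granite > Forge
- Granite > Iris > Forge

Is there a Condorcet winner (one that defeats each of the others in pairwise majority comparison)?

Head-to-head results (3 voters total):
Granite vs Iris: Iris wins 2–1.
Granite vs Forge: Granite wins 3–0.
Iris vs Forge: Iris wins 3–0.
Iris beats each rival — Granite (2–1), Forge (3–0) — so Iris is the Condorcet winner.

Yes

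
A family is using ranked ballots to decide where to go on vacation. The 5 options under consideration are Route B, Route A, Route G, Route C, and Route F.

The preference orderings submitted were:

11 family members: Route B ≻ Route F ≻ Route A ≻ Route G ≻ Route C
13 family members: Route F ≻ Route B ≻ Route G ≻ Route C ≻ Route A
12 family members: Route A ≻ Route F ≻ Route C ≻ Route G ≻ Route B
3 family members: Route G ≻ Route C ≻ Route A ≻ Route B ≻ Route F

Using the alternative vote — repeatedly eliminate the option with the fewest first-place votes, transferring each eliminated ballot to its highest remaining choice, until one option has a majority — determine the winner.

Route F

Round 1: Route F 13, Route A 12, Route B 11, Route G 3, Route C 0. Route C has the fewest and is eliminated.
Round 2: Route F 13, Route A 12, Route B 11, Route G 3. Route G has the fewest and is eliminated.
Round 3: Route A 15, Route F 13, Route B 11. Route B has the fewest and is eliminated.
Round 4: Route F 24, Route A 15. Route F has a majority.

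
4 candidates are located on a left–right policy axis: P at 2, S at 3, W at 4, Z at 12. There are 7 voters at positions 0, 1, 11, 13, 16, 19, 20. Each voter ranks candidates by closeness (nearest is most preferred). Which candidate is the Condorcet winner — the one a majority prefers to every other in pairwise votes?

With single-peaked preferences on a line, the Condorcet winner is the candidate closest to the median voter.
The median voter (position 13) is closest to Z at 12.
Check: Z vs P — voters closer to Z: 5 of 7.

Z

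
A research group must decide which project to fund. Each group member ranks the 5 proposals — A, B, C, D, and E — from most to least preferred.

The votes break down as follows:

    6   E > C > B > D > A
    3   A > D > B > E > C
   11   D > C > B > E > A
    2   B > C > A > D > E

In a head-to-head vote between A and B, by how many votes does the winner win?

Ballots ranking A above B: 3.
Ballots ranking B above A: 6+11+2 = 19.
B wins 19–3, a margin of 16.

16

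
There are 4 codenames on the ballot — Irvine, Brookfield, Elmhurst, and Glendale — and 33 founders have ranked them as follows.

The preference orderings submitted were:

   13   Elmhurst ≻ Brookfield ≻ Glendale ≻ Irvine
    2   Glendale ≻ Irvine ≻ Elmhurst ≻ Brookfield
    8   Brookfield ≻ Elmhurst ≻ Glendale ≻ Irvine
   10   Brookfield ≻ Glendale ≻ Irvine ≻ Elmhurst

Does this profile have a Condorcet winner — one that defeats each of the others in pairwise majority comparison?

Head-to-head results (33 voters total):
Irvine vs Brookfield: Brookfield wins 31–2.
Irvine vs Elmhurst: Elmhurst wins 21–12.
Irvine vs Glendale: Glendale wins 33–0.
Brookfield vs Elmhurst: Brookfield wins 18–15.
Brookfield vs Glendale: Brookfield wins 31–2.
Elmhurst vs Glendale: Elmhurst wins 21–12.
Brookfield beats each rival — Irvine (31–2), Elmhurst (18–15), Glendale (31–2) — so Brookfield is the Condorcet winner.

Yes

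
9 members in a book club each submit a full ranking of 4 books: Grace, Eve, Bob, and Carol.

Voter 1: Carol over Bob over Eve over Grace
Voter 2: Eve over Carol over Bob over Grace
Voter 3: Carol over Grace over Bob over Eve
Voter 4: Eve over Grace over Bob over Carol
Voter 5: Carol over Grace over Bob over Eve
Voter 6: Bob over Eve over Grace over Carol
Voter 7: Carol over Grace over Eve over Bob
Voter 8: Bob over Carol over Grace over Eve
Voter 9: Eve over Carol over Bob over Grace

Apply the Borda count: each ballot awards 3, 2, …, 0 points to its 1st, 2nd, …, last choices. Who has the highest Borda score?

Carol

Borda scores:
  Grace: 0 + 0 + 2 + 2 + 2 + 1 + 2 + 1 + 0 = 10
  Eve: 1 + 3 + 0 + 3 + 0 + 2 + 1 + 0 + 3 = 13
  Bob: 2 + 1 + 1 + 1 + 1 + 3 + 0 + 3 + 1 = 13
  Carol: 3 + 2 + 3 + 0 + 3 + 0 + 3 + 2 + 2 = 18
Carol has the highest total.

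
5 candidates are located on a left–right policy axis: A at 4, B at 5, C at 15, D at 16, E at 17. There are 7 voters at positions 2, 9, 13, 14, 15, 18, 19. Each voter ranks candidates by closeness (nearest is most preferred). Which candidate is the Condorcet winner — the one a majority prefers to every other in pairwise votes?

C

With single-peaked preferences on a line, the Condorcet winner is the candidate closest to the median voter.
The median voter (position 14) is closest to C at 15.
Check: C vs D — voters closer to C: 5 of 7.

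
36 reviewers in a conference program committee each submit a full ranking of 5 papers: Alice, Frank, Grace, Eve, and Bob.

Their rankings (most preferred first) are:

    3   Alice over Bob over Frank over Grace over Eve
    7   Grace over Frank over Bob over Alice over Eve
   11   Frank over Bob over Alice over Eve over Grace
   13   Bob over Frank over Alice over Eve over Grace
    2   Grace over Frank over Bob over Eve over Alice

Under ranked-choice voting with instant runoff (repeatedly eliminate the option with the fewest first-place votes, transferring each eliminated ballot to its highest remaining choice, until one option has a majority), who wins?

Round 1: Bob 13, Frank 11, Grace 9, Alice 3, Eve 0. Eve has the fewest and is eliminated.
Round 2: Bob 13, Frank 11, Grace 9, Alice 3. Alice has the fewest and is eliminated.
Round 3: Bob 16, Frank 11, Grace 9. Grace has the fewest and is eliminated.
Round 4: Frank 20, Bob 16. Frank has a majority.

Frank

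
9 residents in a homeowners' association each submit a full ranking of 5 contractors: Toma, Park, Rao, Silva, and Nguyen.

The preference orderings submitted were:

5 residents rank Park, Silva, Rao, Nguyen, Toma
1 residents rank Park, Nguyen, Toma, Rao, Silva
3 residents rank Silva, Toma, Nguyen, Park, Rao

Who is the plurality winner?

First-place vote totals:
  Toma: 0
  Park: 6
  Rao: 0
  Silva: 3
  Nguyen: 0
Park has the most first-place votes.

Park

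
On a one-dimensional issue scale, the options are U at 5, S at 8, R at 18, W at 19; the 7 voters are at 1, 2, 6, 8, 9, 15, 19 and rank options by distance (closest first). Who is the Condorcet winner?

S

With single-peaked preferences on a line, the Condorcet winner is the candidate closest to the median voter.
The median voter (position 8) is closest to S at 8.
Check: S vs W — voters closer to S: 5 of 7.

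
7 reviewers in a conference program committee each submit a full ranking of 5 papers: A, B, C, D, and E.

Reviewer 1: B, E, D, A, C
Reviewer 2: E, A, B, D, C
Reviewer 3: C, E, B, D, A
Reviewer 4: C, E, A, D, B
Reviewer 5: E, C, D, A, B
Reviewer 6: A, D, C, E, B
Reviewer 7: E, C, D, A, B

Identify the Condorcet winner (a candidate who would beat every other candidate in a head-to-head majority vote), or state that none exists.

E

Head-to-head results (7 voters total):
A vs B: A wins 5–2.
A vs C: C wins 4–3.
A vs D: D wins 4–3.
A vs E: E wins 6–1.
B vs C: C wins 5–2.
B vs D: D wins 4–3.
B vs E: E wins 6–1.
C vs D: C wins 4–3.
C vs E: E wins 4–3.
D vs E: E wins 6–1.
E beats each rival — A (6–1), B (6–1), C (4–3), D (6–1) — so E is the Condorcet winner.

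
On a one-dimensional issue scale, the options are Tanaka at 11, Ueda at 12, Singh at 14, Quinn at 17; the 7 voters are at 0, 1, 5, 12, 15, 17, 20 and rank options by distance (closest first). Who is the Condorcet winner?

With single-peaked preferences on a line, the Condorcet winner is the candidate closest to the median voter.
The median voter (position 12) is closest to Ueda at 12.
Check: Ueda vs Quinn — voters closer to Ueda: 4 of 7.

Ueda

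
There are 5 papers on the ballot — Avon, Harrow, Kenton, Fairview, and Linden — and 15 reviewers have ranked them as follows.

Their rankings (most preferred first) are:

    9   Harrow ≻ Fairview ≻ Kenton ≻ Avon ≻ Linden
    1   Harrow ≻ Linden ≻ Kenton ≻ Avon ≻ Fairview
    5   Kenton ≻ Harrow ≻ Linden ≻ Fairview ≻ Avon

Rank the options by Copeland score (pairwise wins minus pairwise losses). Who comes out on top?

Harrow

Pairwise results:
  Avon vs Harrow: Harrow wins 15–0.
  Avon vs Kenton: Kenton wins 15–0.
  Avon vs Fairview: Fairview wins 14–1.
  Avon vs Linden: Avon wins 9–6.
  Harrow vs Kenton: Harrow wins 10–5.
  Harrow vs Fairview: Harrow wins 15–0.
  Harrow vs Linden: Harrow wins 15–0.
  Kenton vs Fairview: Fairview wins 9–6.
  Kenton vs Linden: Kenton wins 14–1.
  Fairview vs Linden: Fairview wins 9–6.
Copeland scores (wins − losses):
  Avon: 1 − 3 = -2
  Harrow: 4 − 0 = 4
  Kenton: 2 − 2 = 0
  Fairview: 3 − 1 = 2
  Linden: 0 − 4 = -4
Harrow has the best Copeland score.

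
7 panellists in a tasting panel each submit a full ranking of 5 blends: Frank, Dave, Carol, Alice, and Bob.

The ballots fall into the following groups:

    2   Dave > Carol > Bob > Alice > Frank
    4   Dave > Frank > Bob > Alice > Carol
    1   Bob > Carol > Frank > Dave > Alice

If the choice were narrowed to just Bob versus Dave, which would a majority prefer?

Ballots ranking Bob above Dave: 1.
Ballots ranking Dave above Bob: 2+4 = 6.
Dave wins the head-to-head, 6–1.

Dave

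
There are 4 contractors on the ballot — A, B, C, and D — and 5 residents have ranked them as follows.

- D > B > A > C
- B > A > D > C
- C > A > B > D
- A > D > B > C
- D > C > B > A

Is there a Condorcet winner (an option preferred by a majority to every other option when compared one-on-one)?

Head-to-head results (5 voters total):
A vs B: B wins 3–2.
A vs C: A wins 3–2.
A vs D: A wins 3–2.
B vs C: B wins 3–2.
B vs D: D wins 3–2.
C vs D: D wins 4–1.
No candidate beats all others: A beats D beats B beats A, a majority cycle.

No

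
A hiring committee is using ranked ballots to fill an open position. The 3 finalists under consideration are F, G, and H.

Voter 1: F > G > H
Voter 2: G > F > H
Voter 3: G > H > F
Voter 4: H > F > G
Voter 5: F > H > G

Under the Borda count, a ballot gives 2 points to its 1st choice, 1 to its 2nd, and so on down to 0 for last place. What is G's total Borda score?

5

Borda scores:
  F: 2 + 1 + 0 + 1 + 2 = 6
  G: 1 + 2 + 2 + 0 + 0 = 5
  H: 0 + 0 + 1 + 2 + 1 = 4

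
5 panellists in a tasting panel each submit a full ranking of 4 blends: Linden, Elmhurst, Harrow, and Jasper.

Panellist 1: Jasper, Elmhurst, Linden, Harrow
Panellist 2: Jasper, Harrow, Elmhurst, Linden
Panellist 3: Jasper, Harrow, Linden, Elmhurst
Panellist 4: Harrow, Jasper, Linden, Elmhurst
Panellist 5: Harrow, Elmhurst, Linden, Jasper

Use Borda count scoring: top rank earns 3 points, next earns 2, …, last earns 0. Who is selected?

Borda scores:
  Linden: 1 + 0 + 1 + 1 + 1 = 4
  Elmhurst: 2 + 1 + 0 + 0 + 2 = 5
  Harrow: 0 + 2 + 2 + 3 + 3 = 10
  Jasper: 3 + 3 + 3 + 2 + 0 = 11
Jasper has the highest total.

Jasper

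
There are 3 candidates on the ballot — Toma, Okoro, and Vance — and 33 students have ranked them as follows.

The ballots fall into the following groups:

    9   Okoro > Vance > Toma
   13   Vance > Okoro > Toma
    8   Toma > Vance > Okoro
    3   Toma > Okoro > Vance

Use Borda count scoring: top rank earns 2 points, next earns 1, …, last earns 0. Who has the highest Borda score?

Borda scores:
  Toma: 9·0 + 13·0 + 8·2 + 3·2 = 22
  Okoro: 9·2 + 13·1 + 8·0 + 3·1 = 34
  Vance: 9·1 + 13·2 + 8·1 + 3·0 = 43
Vance has the highest total.

Vance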